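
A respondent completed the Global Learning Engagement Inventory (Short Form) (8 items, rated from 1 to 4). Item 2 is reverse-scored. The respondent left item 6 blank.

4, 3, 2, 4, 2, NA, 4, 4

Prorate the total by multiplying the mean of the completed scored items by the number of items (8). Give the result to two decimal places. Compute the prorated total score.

Reverse-coded (on a 1–4 scale, reversed = 5 − raw):
  item 2: 5 − 3 = 2
Completed scored items (7 of 8): 4, 2, 2, 4, 2, 4, 4; sum = 22.
Person mean = 22 / 7 ≈ 3.1429
Prorated total = (22 / 7) × 8 = 25.14 (to 2 dp)

25.14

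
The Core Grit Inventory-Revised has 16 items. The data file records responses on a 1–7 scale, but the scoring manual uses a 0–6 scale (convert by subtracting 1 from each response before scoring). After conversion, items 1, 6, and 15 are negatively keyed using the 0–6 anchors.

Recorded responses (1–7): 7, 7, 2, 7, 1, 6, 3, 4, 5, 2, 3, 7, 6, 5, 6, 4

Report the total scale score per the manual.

45

Convert to 0–6: 6, 6, 1, 6, 0, 5, 2, 3, 4, 1, 2, 6, 5, 4, 5, 3
Reverse-coded (reversed = (0+6) − raw = 6 − raw):
  item 1: 6 − 6 = 0
  item 6: 6 − 5 = 1
  item 15: 6 − 5 = 1
Scored: 0, 6, 1, 6, 0, 1, 2, 3, 4, 1, 2, 6, 5, 4, 1, 3
Total = 45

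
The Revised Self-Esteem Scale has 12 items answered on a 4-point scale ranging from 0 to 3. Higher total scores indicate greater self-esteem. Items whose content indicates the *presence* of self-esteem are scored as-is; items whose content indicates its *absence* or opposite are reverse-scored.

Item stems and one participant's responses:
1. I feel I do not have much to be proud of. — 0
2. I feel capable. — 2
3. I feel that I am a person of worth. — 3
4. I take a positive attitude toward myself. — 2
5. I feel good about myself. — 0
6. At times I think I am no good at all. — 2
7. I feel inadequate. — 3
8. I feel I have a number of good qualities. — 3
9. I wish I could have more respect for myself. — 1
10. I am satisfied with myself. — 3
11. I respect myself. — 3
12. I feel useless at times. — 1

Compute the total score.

Items 1, 6, 7, 9, 12 describe the absence/opposite of self-esteem → reverse-score.
on a 0–3 scale, reversed = 3 − raw.
  item 1: 3 − 0 = 3
  item 2: 2
  item 3: 3
  item 4: 2
  item 5: 0
  item 6: 3 − 2 = 1
  item 7: 3 − 3 = 0
  item 8: 3
  item 9: 3 − 1 = 2
  item 10: 3
  item 11: 3
  item 12: 3 − 1 = 2
Total = 3 + 2 + 3 + 2 + 0 + 1 + 0 + 3 + 2 + 3 + 3 + 2 = 24

24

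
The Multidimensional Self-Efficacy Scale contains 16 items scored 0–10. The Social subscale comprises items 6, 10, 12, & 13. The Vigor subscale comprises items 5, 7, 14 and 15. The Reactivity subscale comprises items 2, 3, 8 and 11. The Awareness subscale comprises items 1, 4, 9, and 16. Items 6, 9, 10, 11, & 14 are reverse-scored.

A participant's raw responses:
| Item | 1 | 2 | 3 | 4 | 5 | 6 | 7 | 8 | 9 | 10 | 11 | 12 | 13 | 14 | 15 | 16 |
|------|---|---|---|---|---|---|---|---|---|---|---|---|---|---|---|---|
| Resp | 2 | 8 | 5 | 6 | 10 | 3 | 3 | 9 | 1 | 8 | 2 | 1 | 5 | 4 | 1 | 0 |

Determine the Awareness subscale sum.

17

Awareness items: 1, 4, 9, 16.
Of these, item 9 is reverse-scored; on a 0–10 scale, reversed = 10 − raw.
  item 1: 2
  item 4: 6
  item 9: 10 − 1 = 9
  item 16: 0
Sum = 2 + 6 + 9 + 0 = 17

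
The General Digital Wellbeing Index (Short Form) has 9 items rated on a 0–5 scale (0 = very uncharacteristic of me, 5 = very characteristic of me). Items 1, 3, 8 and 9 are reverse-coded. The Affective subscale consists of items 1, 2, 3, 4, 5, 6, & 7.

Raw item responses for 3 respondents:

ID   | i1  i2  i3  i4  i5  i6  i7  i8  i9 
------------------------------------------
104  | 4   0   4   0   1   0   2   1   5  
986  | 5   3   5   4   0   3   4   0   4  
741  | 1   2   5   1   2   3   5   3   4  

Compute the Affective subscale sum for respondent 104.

Respondent 104 raw: 4, 0, 4, 0, 1, 0, 2, 1, 5.
Affective items: 1, 2, 3, 4, 5, 6, 7.
Reverse-coded (on a 0–5 scale, reversed = 5 − raw):
  item 1: 5 − 4 = 1
  item 2: 0
  item 3: 5 − 4 = 1
  item 4: 0
  item 5: 1
  item 6: 0
  item 7: 2
Sum = 1 + 0 + 1 + 0 + 1 + 0 + 2 = 5

5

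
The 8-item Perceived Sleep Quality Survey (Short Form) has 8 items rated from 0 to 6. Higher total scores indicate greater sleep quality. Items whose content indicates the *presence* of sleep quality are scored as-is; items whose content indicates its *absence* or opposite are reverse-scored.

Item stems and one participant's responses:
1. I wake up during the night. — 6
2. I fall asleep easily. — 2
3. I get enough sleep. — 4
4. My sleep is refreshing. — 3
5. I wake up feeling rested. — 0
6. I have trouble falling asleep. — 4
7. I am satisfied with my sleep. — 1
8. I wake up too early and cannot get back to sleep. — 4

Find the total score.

14

Items 1, 6, 8 describe the absence/opposite of sleep quality → reverse-score.
reversed = (0+6) − raw = 6 − raw.
  item 1: 6 − 6 = 0
  item 2: 2
  item 3: 4
  item 4: 3
  item 5: 0
  item 6: 6 − 4 = 2
  item 7: 1
  item 8: 6 − 4 = 2
Total = 0 + 2 + 4 + 3 + 0 + 2 + 1 + 2 = 14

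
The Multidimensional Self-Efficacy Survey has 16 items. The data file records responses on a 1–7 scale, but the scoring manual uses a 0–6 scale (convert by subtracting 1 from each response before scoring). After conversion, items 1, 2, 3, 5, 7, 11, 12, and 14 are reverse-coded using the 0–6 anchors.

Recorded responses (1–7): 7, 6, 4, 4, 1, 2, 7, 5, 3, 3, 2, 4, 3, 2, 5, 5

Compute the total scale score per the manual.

Convert to 0–6: 6, 5, 3, 3, 0, 1, 6, 4, 2, 2, 1, 3, 2, 1, 4, 4
Reverse-coded (on a 0–6 scale, reversed = 6 − raw):
  item 1: 6 − 6 = 0
  item 2: 6 − 5 = 1
  item 3: 6 − 3 = 3
  item 5: 6 − 0 = 6
  item 7: 6 − 6 = 0
  item 11: 6 − 1 = 5
  item 12: 6 − 3 = 3
  item 14: 6 − 1 = 5
Scored: 0, 1, 3, 3, 6, 1, 0, 4, 2, 2, 5, 3, 2, 5, 4, 4
Total = 45

45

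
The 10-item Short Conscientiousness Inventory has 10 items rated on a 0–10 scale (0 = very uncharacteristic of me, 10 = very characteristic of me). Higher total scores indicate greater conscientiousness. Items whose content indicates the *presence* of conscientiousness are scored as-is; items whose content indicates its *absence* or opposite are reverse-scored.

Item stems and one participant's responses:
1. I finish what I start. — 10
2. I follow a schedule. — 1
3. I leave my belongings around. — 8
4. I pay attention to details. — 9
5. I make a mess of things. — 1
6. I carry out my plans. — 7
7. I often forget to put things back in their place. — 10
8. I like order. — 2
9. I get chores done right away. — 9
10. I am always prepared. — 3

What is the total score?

Items 3, 5, 7 describe the absence/opposite of conscientiousness → reverse-score.
on a 0–10 scale, reversed = 10 − raw.
  item 1: 10
  item 2: 1
  item 3: 10 − 8 = 2
  item 4: 9
  item 5: 10 − 1 = 9
  item 6: 7
  item 7: 10 − 10 = 0
  item 8: 2
  item 9: 9
  item 10: 3
Total = 10 + 1 + 2 + 9 + 9 + 7 + 0 + 2 + 9 + 3 = 52

52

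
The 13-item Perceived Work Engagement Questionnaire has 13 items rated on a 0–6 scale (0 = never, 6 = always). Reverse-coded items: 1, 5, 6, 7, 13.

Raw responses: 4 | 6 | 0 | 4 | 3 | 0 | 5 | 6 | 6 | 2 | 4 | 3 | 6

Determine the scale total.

Reverse-coded items (reversed = (0+6) − raw = 6 − raw):
  item 1: 6 − 4 = 2
  item 5: 6 − 3 = 3
  item 6: 6 − 0 = 6
  item 7: 6 − 5 = 1
  item 13: 6 − 6 = 0
Scored responses: 2, 6, 0, 4, 3, 6, 1, 6, 6, 2, 4, 3, 0
Total = 2 + 6 + 0 + 4 + 3 + 6 + 1 + 6 + 6 + 2 + 4 + 3 + 0 = 43

43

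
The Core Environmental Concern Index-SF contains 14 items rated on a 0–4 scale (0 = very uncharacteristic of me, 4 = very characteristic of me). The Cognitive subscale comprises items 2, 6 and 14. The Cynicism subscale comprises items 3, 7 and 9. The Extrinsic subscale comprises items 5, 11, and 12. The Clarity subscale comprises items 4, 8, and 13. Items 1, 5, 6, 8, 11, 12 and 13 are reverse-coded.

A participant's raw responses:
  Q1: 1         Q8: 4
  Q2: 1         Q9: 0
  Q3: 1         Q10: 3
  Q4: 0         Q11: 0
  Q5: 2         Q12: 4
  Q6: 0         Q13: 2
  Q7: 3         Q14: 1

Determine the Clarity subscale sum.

2

Clarity items: 4, 8, 13.
Of these, items 8 and 13 are reverse-coded; on a 0–4 scale, reversed = 4 − raw.
  item 4: 0
  item 8: 4 − 4 = 0
  item 13: 4 − 2 = 2
Sum = 0 + 0 + 2 = 2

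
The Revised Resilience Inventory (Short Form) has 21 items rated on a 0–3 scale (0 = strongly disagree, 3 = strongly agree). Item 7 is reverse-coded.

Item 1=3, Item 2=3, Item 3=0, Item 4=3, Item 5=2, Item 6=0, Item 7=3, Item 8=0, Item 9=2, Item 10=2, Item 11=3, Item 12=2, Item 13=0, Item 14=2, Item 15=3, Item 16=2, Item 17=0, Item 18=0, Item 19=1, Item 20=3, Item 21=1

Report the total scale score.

32

Raw sum = 35. Reverse-coded items: 7; their raw sum = 3.
Each reversal replaces raw with 3 − raw, changing the total by 3 − 2·raw per item.
Total = 35 + 1·3 − 2·3 = 35 + 3 − 6 = 32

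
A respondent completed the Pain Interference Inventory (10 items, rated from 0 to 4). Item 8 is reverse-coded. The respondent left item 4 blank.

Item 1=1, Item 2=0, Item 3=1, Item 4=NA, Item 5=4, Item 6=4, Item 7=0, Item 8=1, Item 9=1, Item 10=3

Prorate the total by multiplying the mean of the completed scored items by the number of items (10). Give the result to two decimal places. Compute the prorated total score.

18.89

Reverse-coded (on a 0–4 scale, reversed = 4 − raw):
  item 8: 4 − 1 = 3
Completed scored items (9 of 10): 1, 0, 1, 4, 4, 0, 3, 1, 3; sum = 17.
Person mean = 17 / 9 ≈ 1.8889
Prorated total = (17 / 9) × 10 = 18.89 (to 2 dp)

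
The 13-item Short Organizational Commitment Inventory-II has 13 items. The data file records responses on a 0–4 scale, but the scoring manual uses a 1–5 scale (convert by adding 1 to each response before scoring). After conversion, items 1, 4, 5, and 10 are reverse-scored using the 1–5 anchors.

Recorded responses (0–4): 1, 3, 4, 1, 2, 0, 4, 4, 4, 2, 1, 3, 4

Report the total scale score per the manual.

50

Convert to 1–5: 2, 4, 5, 2, 3, 1, 5, 5, 5, 3, 2, 4, 5
Reverse-coded (on a 1–5 scale, reversed = 6 − raw):
  item 1: 6 − 2 = 4
  item 4: 6 − 2 = 4
  item 5: 6 − 3 = 3
  item 10: 6 − 3 = 3
Scored: 4, 4, 5, 4, 3, 1, 5, 5, 5, 3, 2, 4, 5
Total = 50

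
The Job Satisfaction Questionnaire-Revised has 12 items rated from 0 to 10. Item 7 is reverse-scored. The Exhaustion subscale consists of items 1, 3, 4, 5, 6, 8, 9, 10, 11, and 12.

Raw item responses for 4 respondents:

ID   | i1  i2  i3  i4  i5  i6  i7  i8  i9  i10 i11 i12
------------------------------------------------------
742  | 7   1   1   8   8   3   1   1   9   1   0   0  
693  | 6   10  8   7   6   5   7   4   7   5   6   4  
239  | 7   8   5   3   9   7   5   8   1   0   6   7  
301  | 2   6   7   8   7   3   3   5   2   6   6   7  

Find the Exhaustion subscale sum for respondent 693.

Respondent 693 raw: 6, 10, 8, 7, 6, 5, 7, 4, 7, 5, 6, 4.
Exhaustion items: 1, 3, 4, 5, 6, 8, 9, 10, 11, 12.
Reverse-coded (on a 0–10 scale, reversed = 10 − raw):
  item 1: 6
  item 3: 8
  item 4: 7
  item 5: 6
  item 6: 5
  item 8: 4
  item 9: 7
  item 10: 5
  item 11: 6
  item 12: 4
Sum = 6 + 8 + 7 + 6 + 5 + 4 + 7 + 5 + 6 + 4 = 58

58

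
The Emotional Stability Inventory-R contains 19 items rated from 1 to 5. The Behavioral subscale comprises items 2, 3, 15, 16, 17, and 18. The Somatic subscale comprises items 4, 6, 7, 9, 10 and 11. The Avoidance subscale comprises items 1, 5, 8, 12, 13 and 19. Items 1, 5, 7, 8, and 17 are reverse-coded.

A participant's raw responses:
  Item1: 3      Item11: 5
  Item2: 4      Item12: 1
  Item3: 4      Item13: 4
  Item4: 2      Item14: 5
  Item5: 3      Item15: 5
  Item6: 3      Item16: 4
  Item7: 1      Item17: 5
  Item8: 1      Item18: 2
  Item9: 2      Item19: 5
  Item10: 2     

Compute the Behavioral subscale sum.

20

Behavioral items: 2, 3, 15, 16, 17, 18.
Of these, item 17 is reverse-coded; reverse-coded value = 6 − response.
  item 2: 4
  item 3: 4
  item 15: 5
  item 16: 4
  item 17: 6 − 5 = 1
  item 18: 2
Sum = 4 + 4 + 5 + 4 + 1 + 2 = 20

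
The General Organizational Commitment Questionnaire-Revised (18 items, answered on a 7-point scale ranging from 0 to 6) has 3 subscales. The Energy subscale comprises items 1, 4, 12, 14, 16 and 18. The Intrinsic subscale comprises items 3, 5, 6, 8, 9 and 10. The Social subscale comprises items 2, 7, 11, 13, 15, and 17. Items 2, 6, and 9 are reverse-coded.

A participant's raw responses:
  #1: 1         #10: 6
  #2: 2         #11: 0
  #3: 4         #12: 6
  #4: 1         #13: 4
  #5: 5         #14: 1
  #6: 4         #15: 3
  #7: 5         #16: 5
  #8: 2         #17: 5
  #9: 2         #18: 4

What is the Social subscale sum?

21

Social items: 2, 7, 11, 13, 15, 17.
Of these, item 2 is reverse-coded; reversed = (0+6) − raw = 6 − raw.
  item 2: 6 − 2 = 4
  item 7: 5
  item 11: 0
  item 13: 4
  item 15: 3
  item 17: 5
Sum = 4 + 5 + 0 + 4 + 3 + 5 = 21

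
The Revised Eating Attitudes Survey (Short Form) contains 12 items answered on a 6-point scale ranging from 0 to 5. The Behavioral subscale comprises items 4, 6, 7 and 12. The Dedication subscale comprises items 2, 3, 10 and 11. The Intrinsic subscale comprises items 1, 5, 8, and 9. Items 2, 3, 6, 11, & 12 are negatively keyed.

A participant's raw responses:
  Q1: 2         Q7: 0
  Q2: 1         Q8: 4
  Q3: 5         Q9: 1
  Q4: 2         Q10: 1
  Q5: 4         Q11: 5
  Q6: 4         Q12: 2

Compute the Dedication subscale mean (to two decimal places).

Dedication items: 2, 3, 10, 11.
Of these, items 2, 3 and 11 are negatively keyed; on a 0–5 scale, reversed = 5 − raw.
  item 2: 5 − 1 = 4
  item 3: 5 − 5 = 0
  item 10: 1
  item 11: 5 − 5 = 0
Sum = 4 + 0 + 1 + 0 = 5
Mean = 5 / 4 = 1.25

1.25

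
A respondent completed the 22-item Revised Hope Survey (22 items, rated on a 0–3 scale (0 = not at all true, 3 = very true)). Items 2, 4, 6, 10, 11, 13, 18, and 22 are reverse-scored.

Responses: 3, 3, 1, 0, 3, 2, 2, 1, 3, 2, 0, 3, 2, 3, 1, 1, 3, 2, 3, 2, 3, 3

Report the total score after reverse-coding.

Apply reverse scoring (on a 0–3 scale, reversed = 3 − raw):
  item 2: 3 − 3 = 0
  item 4: 3 − 0 = 3
  item 6: 3 − 2 = 1
  item 10: 3 − 2 = 1
  item 11: 3 − 0 = 3
  item 13: 3 − 2 = 1
  item 18: 3 − 2 = 1
  item 22: 3 − 3 = 0
Scored responses: 3, 0, 1, 3, 3, 1, 2, 1, 3, 1, 3, 3, 1, 3, 1, 1, 3, 1, 3, 2, 3, 0
Total = 3 + 0 + 1 + 3 + 3 + 1 + 2 + 1 + 3 + 1 + 3 + 3 + 1 + 3 + 1 + 1 + 3 + 1 + 3 + 2 + 3 + 0 = 42

42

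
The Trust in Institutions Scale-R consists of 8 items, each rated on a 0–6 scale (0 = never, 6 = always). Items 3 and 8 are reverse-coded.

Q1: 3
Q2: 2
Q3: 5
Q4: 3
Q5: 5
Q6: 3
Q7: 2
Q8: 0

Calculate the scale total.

25

Reversing items 3 & 8 with 6 − raw:
Total = 3 + 2 + (6−5) + 3 + 5 + 3 + 2 + (6−0)
      = 3 + 2 + 1 + 3 + 5 + 3 + 2 + 6 = 25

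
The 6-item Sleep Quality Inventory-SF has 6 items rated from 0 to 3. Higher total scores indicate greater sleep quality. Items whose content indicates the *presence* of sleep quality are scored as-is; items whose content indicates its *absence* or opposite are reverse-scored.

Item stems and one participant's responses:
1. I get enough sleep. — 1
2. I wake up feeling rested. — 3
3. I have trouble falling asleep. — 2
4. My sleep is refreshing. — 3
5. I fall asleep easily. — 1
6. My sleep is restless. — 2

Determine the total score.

Items 3, 6 describe the absence/opposite of sleep quality → reverse-score.
on a 0–3 scale, reversed = 3 − raw.
  item 1: 1
  item 2: 3
  item 3: 3 − 2 = 1
  item 4: 3
  item 5: 1
  item 6: 3 − 2 = 1
Total = 1 + 3 + 1 + 3 + 1 + 1 = 10

10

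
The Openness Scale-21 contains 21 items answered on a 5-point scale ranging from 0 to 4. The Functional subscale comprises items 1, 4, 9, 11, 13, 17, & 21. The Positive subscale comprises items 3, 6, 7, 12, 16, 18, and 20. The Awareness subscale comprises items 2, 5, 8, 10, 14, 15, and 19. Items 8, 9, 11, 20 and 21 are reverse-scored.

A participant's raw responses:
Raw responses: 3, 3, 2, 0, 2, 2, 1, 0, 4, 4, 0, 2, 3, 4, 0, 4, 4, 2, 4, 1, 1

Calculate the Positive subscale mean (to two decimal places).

2.29

Positive items: 3, 6, 7, 12, 16, 18, 20.
Of these, item 20 is reverse-scored; on a 0–4 scale, reversed = 4 − raw.
  item 3: 2
  item 6: 2
  item 7: 1
  item 12: 2
  item 16: 4
  item 18: 2
  item 20: 4 − 1 = 3
Sum = 2 + 2 + 1 + 2 + 4 + 2 + 3 = 16
Mean = 16 / 7 = 2.29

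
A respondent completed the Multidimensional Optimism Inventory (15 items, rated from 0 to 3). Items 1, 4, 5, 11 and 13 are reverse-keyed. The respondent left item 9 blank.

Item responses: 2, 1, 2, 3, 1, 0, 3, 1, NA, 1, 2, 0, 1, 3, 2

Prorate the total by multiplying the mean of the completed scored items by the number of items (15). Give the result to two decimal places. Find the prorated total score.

20.36

Reverse-coded (reversed = (0+3) − raw = 3 − raw):
  item 1: 3 − 2 = 1
  item 4: 3 − 3 = 0
  item 5: 3 − 1 = 2
  item 11: 3 − 2 = 1
  item 13: 3 − 1 = 2
Completed scored items (14 of 15): 1, 1, 2, 0, 2, 0, 3, 1, 1, 1, 0, 2, 3, 2; sum = 19.
Person mean = 19 / 14 ≈ 1.3571
Prorated total = (19 / 14) × 15 = 20.36 (to 2 dp)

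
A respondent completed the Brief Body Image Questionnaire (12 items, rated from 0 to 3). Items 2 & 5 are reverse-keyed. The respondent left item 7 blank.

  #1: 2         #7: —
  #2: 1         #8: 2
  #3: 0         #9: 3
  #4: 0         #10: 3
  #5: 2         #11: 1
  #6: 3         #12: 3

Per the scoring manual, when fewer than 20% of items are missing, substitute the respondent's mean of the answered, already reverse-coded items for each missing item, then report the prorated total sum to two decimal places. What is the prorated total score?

Reverse-coded (reversed = (0+3) − raw = 3 − raw):
  item 2: 3 − 1 = 2
  item 5: 3 − 2 = 1
Completed scored items (11 of 12): 2, 2, 0, 0, 1, 3, 2, 3, 3, 1, 3; sum = 20.
Person mean = 20 / 11 ≈ 1.8182
Prorated total = (20 / 11) × 12 = 21.82 (to 2 dp)

21.82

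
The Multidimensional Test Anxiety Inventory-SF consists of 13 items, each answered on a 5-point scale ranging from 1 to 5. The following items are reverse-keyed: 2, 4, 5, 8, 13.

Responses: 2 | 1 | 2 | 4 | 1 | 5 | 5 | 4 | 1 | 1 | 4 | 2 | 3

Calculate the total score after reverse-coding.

Reverse-keyed items use 6 − raw:
  item 2: 6 − 1 = 5
  item 4: 6 − 4 = 2
  item 5: 6 − 1 = 5
  item 8: 6 − 4 = 2
  item 13: 6 − 3 = 3
After reverse-coding: 2, 5, 2, 2, 5, 5, 5, 2, 1, 1, 4, 2, 3
Total = 2 + 5 + 2 + 2 + 5 + 5 + 5 + 2 + 1 + 1 + 4 + 2 + 3 = 39

39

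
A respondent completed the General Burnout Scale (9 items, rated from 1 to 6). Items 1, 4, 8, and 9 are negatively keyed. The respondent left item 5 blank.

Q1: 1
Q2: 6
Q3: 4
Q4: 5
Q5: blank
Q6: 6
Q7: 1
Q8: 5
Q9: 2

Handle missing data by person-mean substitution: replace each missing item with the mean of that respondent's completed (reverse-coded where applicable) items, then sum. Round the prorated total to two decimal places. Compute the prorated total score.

36.00

Reverse-coded (reversed = (1+6) − raw = 7 − raw):
  item 1: 7 − 1 = 6
  item 4: 7 − 5 = 2
  item 8: 7 − 5 = 2
  item 9: 7 − 2 = 5
Completed scored items (8 of 9): 6, 6, 4, 2, 6, 1, 2, 5; sum = 32.
Person mean = 32 / 8 ≈ 4.0000
Prorated total = (32 / 8) × 9 = 36.00 (to 2 dp)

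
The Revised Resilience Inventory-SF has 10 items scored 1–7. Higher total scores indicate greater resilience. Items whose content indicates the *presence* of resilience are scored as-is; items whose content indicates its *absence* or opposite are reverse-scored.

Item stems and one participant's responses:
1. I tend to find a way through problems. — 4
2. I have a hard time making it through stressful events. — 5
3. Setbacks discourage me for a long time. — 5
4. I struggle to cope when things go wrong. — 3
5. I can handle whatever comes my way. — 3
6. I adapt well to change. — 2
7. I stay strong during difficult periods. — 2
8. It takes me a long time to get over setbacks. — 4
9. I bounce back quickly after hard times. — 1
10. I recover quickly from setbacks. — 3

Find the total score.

30

Items 2, 3, 4, 8 describe the absence/opposite of resilience → reverse-score.
on a 1–7 scale, reversed = 8 − raw.
  item 1: 4
  item 2: 8 − 5 = 3
  item 3: 8 − 5 = 3
  item 4: 8 − 3 = 5
  item 5: 3
  item 6: 2
  item 7: 2
  item 8: 8 − 4 = 4
  item 9: 1
  item 10: 3
Total = 4 + 3 + 3 + 5 + 3 + 2 + 2 + 4 + 1 + 3 = 30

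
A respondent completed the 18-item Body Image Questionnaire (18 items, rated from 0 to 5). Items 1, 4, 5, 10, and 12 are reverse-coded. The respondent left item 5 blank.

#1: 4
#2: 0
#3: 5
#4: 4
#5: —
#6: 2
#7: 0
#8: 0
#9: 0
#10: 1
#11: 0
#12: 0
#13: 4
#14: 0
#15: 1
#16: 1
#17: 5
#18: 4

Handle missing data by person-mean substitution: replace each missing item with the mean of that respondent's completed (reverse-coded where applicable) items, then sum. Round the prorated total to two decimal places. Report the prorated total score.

34.94

Reverse-coded (reverse-coded value = 5 − response):
  item 1: 5 − 4 = 1
  item 4: 5 − 4 = 1
  item 10: 5 − 1 = 4
  item 12: 5 − 0 = 5
Completed scored items (17 of 18): 1, 0, 5, 1, 2, 0, 0, 0, 4, 0, 5, 4, 0, 1, 1, 5, 4; sum = 33.
Person mean = 33 / 17 ≈ 1.9412
Prorated total = (33 / 17) × 18 = 34.94 (to 2 dp)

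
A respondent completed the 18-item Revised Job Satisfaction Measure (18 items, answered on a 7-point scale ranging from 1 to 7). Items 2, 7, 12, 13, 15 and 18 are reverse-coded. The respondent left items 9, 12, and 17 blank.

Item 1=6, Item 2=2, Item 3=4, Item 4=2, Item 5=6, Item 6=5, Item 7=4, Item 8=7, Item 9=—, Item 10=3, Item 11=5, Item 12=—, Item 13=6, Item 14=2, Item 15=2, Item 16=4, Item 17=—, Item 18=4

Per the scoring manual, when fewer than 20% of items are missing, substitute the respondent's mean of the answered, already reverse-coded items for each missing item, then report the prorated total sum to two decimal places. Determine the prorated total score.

79.20

Reverse-coded (reversed = (1+7) − raw = 8 − raw):
  item 2: 8 − 2 = 6
  item 7: 8 − 4 = 4
  item 13: 8 − 6 = 2
  item 15: 8 − 2 = 6
  item 18: 8 − 4 = 4
Completed scored items (15 of 18): 6, 6, 4, 2, 6, 5, 4, 7, 3, 5, 2, 2, 6, 4, 4; sum = 66.
Person mean = 66 / 15 ≈ 4.4000
Prorated total = (66 / 15) × 18 = 79.20 (to 2 dp)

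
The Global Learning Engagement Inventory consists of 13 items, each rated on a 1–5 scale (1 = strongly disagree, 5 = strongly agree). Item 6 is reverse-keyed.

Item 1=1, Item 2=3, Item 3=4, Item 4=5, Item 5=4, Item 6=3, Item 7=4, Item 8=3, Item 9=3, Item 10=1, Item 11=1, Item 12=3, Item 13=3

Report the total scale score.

38

Raw sum = 38. Reverse-keyed items: 6; their raw sum = 3.
Each reversal replaces raw with 6 − raw, changing the total by 6 − 2·raw per item.
Total = 38 + 1·6 − 2·3 = 38 + 6 − 6 = 38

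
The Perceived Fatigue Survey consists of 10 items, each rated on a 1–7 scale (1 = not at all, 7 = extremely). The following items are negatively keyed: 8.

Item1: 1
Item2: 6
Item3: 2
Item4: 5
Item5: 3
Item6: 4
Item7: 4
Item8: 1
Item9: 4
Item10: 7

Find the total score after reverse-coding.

Reversing item 8 with 8 − raw:
Total = 1 + 6 + 2 + 5 + 3 + 4 + 4 + (8−1) + 4 + 7
      = 1 + 6 + 2 + 5 + 3 + 4 + 4 + 7 + 4 + 7 = 43

43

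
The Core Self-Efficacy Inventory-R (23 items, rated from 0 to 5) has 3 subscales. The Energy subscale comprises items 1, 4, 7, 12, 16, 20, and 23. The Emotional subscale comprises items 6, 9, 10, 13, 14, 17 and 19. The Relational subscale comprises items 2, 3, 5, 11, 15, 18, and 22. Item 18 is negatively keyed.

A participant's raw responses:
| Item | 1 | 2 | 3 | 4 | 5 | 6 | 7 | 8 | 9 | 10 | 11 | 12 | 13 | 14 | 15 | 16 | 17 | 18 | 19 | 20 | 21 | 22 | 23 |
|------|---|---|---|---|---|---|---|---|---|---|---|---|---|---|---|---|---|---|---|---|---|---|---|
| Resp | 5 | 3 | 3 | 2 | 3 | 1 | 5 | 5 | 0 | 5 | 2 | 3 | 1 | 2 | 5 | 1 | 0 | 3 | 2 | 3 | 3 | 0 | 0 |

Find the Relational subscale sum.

18

Relational items: 2, 3, 5, 11, 15, 18, 22.
Of these, item 18 is negatively keyed; reverse-coded value = 5 − response.
  item 2: 3
  item 3: 3
  item 5: 3
  item 11: 2
  item 15: 5
  item 18: 5 − 3 = 2
  item 22: 0
Sum = 3 + 3 + 3 + 2 + 5 + 2 + 0 = 18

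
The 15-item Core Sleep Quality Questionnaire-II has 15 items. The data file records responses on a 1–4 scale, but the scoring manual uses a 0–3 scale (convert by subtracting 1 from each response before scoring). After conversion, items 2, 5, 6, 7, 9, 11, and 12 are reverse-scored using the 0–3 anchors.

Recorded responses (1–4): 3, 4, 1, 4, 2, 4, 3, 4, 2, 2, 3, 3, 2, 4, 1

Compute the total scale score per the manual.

Convert to 0–3: 2, 3, 0, 3, 1, 3, 2, 3, 1, 1, 2, 2, 1, 3, 0
Reverse-coded (reversed = (0+3) − raw = 3 − raw):
  item 2: 3 − 3 = 0
  item 5: 3 − 1 = 2
  item 6: 3 − 3 = 0
  item 7: 3 − 2 = 1
  item 9: 3 − 1 = 2
  item 11: 3 − 2 = 1
  item 12: 3 − 2 = 1
Scored: 2, 0, 0, 3, 2, 0, 1, 3, 2, 1, 1, 1, 1, 3, 0
Total = 20

20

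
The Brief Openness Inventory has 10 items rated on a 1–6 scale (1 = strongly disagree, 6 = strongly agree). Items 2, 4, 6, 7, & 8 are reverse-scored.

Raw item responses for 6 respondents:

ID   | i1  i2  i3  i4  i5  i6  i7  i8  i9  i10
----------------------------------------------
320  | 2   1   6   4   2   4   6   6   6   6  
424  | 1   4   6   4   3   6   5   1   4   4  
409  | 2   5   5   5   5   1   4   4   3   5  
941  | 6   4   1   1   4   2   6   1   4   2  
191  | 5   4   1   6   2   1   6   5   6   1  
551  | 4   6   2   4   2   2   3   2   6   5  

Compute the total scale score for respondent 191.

28

Respondent 191 raw: 5, 4, 1, 6, 2, 1, 6, 5, 6, 1.
Reverse-coded (on a 1–6 scale, reversed = 7 − raw):
  item 1: 5
  item 2: 7 − 4 = 3
  item 3: 1
  item 4: 7 − 6 = 1
  item 5: 2
  item 6: 7 − 1 = 6
  item 7: 7 − 6 = 1
  item 8: 7 − 5 = 2
  item 9: 6
  item 10: 1
Sum = 5 + 3 + 1 + 1 + 2 + 6 + 1 + 2 + 6 + 1 = 28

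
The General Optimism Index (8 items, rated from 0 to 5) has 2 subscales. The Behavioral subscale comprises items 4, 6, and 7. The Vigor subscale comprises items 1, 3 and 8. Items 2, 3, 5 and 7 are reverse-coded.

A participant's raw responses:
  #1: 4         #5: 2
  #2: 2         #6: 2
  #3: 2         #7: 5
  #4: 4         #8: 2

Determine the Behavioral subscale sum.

Behavioral items: 4, 6, 7.
Of these, item 7 is reverse-coded; reversed = (0+5) − raw = 5 − raw.
  item 4: 4
  item 6: 2
  item 7: 5 − 5 = 0
Sum = 4 + 2 + 0 = 6

6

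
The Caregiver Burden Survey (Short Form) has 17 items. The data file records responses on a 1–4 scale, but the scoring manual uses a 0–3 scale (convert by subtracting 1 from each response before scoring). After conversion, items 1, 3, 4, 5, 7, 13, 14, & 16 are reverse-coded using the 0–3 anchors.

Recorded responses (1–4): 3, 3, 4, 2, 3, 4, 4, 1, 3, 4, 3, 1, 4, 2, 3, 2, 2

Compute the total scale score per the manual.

Convert to 0–3: 2, 2, 3, 1, 2, 3, 3, 0, 2, 3, 2, 0, 3, 1, 2, 1, 1
Reverse-coded (reversed = (0+3) − raw = 3 − raw):
  item 1: 3 − 2 = 1
  item 3: 3 − 3 = 0
  item 4: 3 − 1 = 2
  item 5: 3 − 2 = 1
  item 7: 3 − 3 = 0
  item 13: 3 − 3 = 0
  item 14: 3 − 1 = 2
  item 16: 3 − 1 = 2
Scored: 1, 2, 0, 2, 1, 3, 0, 0, 2, 3, 2, 0, 0, 2, 2, 2, 1
Total = 23

23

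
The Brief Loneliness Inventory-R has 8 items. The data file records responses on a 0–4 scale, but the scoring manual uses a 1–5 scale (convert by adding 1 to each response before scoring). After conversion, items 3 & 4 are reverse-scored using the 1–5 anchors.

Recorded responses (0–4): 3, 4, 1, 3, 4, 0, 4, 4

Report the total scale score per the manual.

Convert to 1–5: 4, 5, 2, 4, 5, 1, 5, 5
Reverse-coded (reversed = (1+5) − raw = 6 − raw):
  item 3: 6 − 2 = 4
  item 4: 6 − 4 = 2
Scored: 4, 5, 4, 2, 5, 1, 5, 5
Total = 31

31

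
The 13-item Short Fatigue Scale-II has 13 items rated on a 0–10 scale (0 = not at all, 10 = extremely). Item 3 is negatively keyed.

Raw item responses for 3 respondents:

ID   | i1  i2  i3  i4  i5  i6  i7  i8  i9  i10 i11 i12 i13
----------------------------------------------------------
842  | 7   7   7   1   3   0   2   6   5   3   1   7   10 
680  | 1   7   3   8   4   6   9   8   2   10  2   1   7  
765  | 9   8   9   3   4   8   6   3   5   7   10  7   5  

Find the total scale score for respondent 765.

Respondent 765 raw: 9, 8, 9, 3, 4, 8, 6, 3, 5, 7, 10, 7, 5.
Reverse-coded (on a 0–10 scale, reversed = 10 − raw):
  item 1: 9
  item 2: 8
  item 3: 10 − 9 = 1
  item 4: 3
  item 5: 4
  item 6: 8
  item 7: 6
  item 8: 3
  item 9: 5
  item 10: 7
  item 11: 10
  item 12: 7
  item 13: 5
Sum = 9 + 8 + 1 + 3 + 4 + 8 + 6 + 3 + 5 + 7 + 10 + 7 + 5 = 76

76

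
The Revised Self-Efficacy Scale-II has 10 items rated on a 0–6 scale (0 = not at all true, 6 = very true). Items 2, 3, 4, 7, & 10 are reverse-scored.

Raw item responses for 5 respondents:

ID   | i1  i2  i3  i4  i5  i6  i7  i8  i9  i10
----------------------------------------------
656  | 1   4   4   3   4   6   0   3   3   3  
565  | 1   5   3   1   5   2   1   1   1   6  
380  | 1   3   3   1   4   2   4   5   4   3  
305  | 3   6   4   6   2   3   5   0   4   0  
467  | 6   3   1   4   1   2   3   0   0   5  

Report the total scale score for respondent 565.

Respondent 565 raw: 1, 5, 3, 1, 5, 2, 1, 1, 1, 6.
Reverse-coded (reversed = (0+6) − raw = 6 − raw):
  item 1: 1
  item 2: 6 − 5 = 1
  item 3: 6 − 3 = 3
  item 4: 6 − 1 = 5
  item 5: 5
  item 6: 2
  item 7: 6 − 1 = 5
  item 8: 1
  item 9: 1
  item 10: 6 − 6 = 0
Sum = 1 + 1 + 3 + 5 + 5 + 2 + 5 + 1 + 1 + 0 = 24

24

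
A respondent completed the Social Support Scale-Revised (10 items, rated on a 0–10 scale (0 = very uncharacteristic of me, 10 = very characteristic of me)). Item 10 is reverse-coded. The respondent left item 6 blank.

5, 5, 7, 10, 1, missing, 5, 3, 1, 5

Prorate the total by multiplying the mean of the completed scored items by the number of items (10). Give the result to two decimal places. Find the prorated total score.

46.67

Reverse-coded (reversed = (0+10) − raw = 10 − raw):
  item 10: 10 − 5 = 5
Completed scored items (9 of 10): 5, 5, 7, 10, 1, 5, 3, 1, 5; sum = 42.
Person mean = 42 / 9 ≈ 4.6667
Prorated total = (42 / 9) × 10 = 46.67 (to 2 dp)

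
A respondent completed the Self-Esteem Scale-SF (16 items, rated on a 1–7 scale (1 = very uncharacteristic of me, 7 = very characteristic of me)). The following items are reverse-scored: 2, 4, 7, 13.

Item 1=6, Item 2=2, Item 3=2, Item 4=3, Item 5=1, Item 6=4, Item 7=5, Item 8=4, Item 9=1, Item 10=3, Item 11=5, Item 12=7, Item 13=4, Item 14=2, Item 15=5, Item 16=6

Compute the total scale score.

Raw sum = 60. Reverse-scored items: 2, 4, 7, 13; their raw sum = 14.
Each reversal replaces raw with 8 − raw, changing the total by 8 − 2·raw per item.
Total = 60 + 4·8 − 2·14 = 60 + 32 − 28 = 64

64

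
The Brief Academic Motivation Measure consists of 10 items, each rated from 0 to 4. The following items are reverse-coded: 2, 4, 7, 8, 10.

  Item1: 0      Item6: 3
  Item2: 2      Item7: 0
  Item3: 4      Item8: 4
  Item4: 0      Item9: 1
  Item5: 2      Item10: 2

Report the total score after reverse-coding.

22

Reverse-coded items use 4 − raw:
  item 2: 4 − 2 = 2
  item 4: 4 − 0 = 4
  item 7: 4 − 0 = 4
  item 8: 4 − 4 = 0
  item 10: 4 − 2 = 2
Scored responses: 0, 2, 4, 4, 2, 3, 4, 0, 1, 2
Total = 0 + 2 + 4 + 4 + 2 + 3 + 4 + 0 + 1 + 2 = 22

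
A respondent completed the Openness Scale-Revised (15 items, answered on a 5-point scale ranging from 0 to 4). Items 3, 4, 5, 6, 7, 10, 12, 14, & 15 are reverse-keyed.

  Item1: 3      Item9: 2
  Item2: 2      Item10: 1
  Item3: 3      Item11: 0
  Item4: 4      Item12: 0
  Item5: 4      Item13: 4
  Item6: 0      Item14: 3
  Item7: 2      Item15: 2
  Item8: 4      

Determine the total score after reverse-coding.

32

Reverse-keyed items use 4 − raw:
  item 3: 4 − 3 = 1
  item 4: 4 − 4 = 0
  item 5: 4 − 4 = 0
  item 6: 4 − 0 = 4
  item 7: 4 − 2 = 2
  item 10: 4 − 1 = 3
  item 12: 4 − 0 = 4
  item 14: 4 − 3 = 1
  item 15: 4 − 2 = 2
Scored items: 3, 2, 1, 0, 0, 4, 2, 4, 2, 3, 0, 4, 4, 1, 2
Total = 3 + 2 + 1 + 0 + 0 + 4 + 2 + 4 + 2 + 3 + 0 + 4 + 4 + 1 + 2 = 32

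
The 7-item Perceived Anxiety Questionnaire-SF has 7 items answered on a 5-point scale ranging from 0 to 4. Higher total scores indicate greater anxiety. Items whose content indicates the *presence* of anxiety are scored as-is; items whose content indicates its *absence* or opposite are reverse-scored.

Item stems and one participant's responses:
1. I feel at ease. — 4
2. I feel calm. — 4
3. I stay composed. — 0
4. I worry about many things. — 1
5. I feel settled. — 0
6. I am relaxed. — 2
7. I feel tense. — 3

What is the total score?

Items 1, 2, 3, 5, 6 describe the absence/opposite of anxiety → reverse-score.
reversed = (0+4) − raw = 4 − raw.
  item 1: 4 − 4 = 0
  item 2: 4 − 4 = 0
  item 3: 4 − 0 = 4
  item 4: 1
  item 5: 4 − 0 = 4
  item 6: 4 − 2 = 2
  item 7: 3
Total = 0 + 0 + 4 + 1 + 4 + 2 + 3 = 14

14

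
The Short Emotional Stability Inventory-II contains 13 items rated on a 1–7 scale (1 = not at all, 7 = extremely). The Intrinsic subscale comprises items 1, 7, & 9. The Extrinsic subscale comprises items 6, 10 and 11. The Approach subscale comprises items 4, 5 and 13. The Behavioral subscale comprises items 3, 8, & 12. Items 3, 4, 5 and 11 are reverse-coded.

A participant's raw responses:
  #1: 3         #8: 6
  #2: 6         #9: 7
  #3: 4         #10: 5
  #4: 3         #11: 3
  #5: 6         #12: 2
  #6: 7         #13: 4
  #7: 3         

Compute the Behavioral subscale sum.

12

Behavioral items: 3, 8, 12.
Of these, item 3 is reverse-coded; on a 1–7 scale, reversed = 8 − raw.
  item 3: 8 − 4 = 4
  item 8: 6
  item 12: 2
Sum = 4 + 6 + 2 = 12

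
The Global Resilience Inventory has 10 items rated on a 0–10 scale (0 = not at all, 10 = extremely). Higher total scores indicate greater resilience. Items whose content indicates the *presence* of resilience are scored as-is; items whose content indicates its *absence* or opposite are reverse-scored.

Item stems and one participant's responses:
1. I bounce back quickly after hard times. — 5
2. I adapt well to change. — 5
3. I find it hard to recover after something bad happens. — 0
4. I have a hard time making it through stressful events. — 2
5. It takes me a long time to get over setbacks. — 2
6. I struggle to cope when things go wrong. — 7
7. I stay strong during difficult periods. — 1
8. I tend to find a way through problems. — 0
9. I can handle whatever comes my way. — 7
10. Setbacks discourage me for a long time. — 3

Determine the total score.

Items 3, 4, 5, 6, 10 describe the absence/opposite of resilience → reverse-score.
reversed = (0+10) − raw = 10 − raw.
  item 1: 5
  item 2: 5
  item 3: 10 − 0 = 10
  item 4: 10 − 2 = 8
  item 5: 10 − 2 = 8
  item 6: 10 − 7 = 3
  item 7: 1
  item 8: 0
  item 9: 7
  item 10: 10 − 3 = 7
Total = 5 + 5 + 10 + 8 + 8 + 3 + 1 + 0 + 7 + 7 = 54

54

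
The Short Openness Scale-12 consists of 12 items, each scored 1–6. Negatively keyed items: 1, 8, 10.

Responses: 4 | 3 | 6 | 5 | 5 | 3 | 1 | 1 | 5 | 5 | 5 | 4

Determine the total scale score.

Raw sum = 47. Negatively keyed items: 1, 8, 10; their raw sum = 10.
Each reversal replaces raw with 7 − raw, changing the total by 7 − 2·raw per item.
Total = 47 + 3·7 − 2·10 = 47 + 21 − 20 = 48

48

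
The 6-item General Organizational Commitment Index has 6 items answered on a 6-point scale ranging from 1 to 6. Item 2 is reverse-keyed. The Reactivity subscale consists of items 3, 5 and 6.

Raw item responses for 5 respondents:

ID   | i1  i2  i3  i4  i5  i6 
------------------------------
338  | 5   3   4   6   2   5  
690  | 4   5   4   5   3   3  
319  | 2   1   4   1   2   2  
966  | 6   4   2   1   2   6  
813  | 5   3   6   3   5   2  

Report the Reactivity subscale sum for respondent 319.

Respondent 319 raw: 2, 1, 4, 1, 2, 2.
Reactivity items: 3, 5, 6.
Reverse-coded (reverse-coded value = 7 − response):
  item 3: 4
  item 5: 2
  item 6: 2
Sum = 4 + 2 + 2 = 8

8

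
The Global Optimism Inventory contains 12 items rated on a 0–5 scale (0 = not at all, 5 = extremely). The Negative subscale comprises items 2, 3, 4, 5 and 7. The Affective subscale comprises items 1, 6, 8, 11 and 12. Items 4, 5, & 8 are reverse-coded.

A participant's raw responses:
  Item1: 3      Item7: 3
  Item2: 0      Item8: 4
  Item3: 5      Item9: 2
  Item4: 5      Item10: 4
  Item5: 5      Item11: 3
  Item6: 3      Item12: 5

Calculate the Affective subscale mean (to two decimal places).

3.00

Affective items: 1, 6, 8, 11, 12.
Of these, item 8 is reverse-coded; reversed = (0+5) − raw = 5 − raw.
  item 1: 3
  item 6: 3
  item 8: 5 − 4 = 1
  item 11: 3
  item 12: 5
Sum = 3 + 3 + 1 + 3 + 5 = 15
Mean = 15 / 5 = 3.00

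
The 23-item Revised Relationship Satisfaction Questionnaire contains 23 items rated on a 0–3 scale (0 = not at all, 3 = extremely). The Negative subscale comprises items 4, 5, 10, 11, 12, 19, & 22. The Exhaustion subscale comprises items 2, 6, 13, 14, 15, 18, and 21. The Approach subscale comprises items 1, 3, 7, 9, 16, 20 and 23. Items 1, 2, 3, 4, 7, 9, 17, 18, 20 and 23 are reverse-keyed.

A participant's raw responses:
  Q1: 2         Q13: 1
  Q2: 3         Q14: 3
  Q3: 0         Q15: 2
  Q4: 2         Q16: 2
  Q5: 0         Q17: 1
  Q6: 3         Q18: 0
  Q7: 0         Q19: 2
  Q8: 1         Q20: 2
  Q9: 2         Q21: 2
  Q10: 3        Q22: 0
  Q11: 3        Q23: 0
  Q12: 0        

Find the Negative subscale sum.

Negative items: 4, 5, 10, 11, 12, 19, 22.
Of these, item 4 is reverse-keyed; on a 0–3 scale, reversed = 3 − raw.
  item 4: 3 − 2 = 1
  item 5: 0
  item 10: 3
  item 11: 3
  item 12: 0
  item 19: 2
  item 22: 0
Sum = 1 + 0 + 3 + 3 + 0 + 2 + 0 = 9

9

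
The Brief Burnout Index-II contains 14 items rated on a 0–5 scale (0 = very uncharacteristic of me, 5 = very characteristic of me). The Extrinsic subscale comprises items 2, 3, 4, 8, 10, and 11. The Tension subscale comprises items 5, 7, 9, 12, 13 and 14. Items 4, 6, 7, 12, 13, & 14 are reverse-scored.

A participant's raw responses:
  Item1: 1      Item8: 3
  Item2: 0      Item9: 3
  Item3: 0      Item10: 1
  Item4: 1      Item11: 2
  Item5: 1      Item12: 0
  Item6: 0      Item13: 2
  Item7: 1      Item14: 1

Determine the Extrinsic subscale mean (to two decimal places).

Extrinsic items: 2, 3, 4, 8, 10, 11.
Of these, item 4 is reverse-scored; reversed = (0+5) − raw = 5 − raw.
  item 2: 0
  item 3: 0
  item 4: 5 − 1 = 4
  item 8: 3
  item 10: 1
  item 11: 2
Sum = 0 + 0 + 4 + 3 + 1 + 2 = 10
Mean = 10 / 6 = 1.67

1.67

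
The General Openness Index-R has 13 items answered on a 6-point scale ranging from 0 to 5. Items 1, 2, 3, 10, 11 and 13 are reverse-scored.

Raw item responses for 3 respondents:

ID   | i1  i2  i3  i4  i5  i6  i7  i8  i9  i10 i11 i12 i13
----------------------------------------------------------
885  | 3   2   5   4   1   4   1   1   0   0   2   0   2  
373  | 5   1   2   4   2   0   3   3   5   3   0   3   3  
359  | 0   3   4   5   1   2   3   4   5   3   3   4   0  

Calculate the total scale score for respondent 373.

Respondent 373 raw: 5, 1, 2, 4, 2, 0, 3, 3, 5, 3, 0, 3, 3.
Reverse-coded (on a 0–5 scale, reversed = 5 − raw):
  item 1: 5 − 5 = 0
  item 2: 5 − 1 = 4
  item 3: 5 − 2 = 3
  item 4: 4
  item 5: 2
  item 6: 0
  item 7: 3
  item 8: 3
  item 9: 5
  item 10: 5 − 3 = 2
  item 11: 5 − 0 = 5
  item 12: 3
  item 13: 5 − 3 = 2
Sum = 0 + 4 + 3 + 4 + 2 + 0 + 3 + 3 + 5 + 2 + 5 + 3 + 2 = 36

36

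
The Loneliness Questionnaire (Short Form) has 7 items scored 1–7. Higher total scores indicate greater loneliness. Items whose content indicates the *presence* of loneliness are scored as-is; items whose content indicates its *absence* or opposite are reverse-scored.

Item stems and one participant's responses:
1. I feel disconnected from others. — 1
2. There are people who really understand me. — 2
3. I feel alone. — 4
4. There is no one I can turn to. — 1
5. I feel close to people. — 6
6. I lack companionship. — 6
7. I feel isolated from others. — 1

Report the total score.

21

Items 2, 5 describe the absence/opposite of loneliness → reverse-score.
reversed = (1+7) − raw = 8 − raw.
  item 1: 1
  item 2: 8 − 2 = 6
  item 3: 4
  item 4: 1
  item 5: 8 − 6 = 2
  item 6: 6
  item 7: 1
Total = 1 + 6 + 4 + 1 + 2 + 6 + 1 = 21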